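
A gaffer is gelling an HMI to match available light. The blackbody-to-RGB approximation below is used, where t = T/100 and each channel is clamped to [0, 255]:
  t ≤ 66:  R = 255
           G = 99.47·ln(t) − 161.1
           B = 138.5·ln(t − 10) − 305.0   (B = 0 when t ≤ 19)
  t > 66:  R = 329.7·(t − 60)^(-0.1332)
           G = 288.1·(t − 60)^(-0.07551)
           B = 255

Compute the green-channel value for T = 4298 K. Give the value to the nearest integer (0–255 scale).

t = 4298/100 = 42.98; the t ≤ 66 branch applies.
G = 99.47·ln 42.98 − 161.1 = 99.47·3.7607 − 161.1 = 212.980.
Rounded: 213.

213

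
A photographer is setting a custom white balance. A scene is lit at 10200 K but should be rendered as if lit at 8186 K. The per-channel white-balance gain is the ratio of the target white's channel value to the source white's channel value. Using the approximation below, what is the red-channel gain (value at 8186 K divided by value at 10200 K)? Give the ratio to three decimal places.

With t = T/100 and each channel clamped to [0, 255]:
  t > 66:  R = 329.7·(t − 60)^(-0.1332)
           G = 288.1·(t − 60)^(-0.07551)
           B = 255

1.091

At 10200 K (t = 102):
  R = 329.7·(102 − 60)^(-0.1332) = 329.7·42^(-0.1332) = 329.7·0.60783 = 200.402.
At 8186 K (t = 81.86):
  R = 329.7·(81.86 − 60)^(-0.1332) = 329.7·21.86^(-0.1332) = 329.7·0.66307 = 218.614.
Gain = 218.614 / 200.402 = 1.0909 → 1.091.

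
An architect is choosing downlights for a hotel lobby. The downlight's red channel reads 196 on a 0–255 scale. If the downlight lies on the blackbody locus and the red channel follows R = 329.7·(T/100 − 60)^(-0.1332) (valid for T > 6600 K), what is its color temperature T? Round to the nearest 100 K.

11000 K

(t − 60)^(-0.1332) = 196/329.7 = 0.59448.
t − 60 = 0.59448^(1/-0.1332) = 0.59448^(-7.508) = 49.621, so t = 109.621.
T = 100·t = 10962 K → 11000 K to the nearest 100 K.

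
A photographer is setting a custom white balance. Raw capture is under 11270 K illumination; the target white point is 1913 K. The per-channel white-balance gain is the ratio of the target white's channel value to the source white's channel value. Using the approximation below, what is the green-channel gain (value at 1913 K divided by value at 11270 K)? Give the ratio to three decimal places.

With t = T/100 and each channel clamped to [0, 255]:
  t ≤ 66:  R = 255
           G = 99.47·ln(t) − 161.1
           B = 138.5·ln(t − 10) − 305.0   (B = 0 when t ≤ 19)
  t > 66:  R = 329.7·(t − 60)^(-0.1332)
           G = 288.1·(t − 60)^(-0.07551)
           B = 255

0.620

At 11270 K (t = 112.7):
  G = 288.1·(112.7 − 60)^(-0.07551) = 288.1·52.7^(-0.07551) = 288.1·0.74129 = 213.565.
At 1913 K (t = 19.13):
  G = 99.47·ln 19.13 − 161.1 = 99.47·2.9513 − 161.1 = 132.462.
Gain = 132.462 / 213.565 = 0.6202 → 0.620.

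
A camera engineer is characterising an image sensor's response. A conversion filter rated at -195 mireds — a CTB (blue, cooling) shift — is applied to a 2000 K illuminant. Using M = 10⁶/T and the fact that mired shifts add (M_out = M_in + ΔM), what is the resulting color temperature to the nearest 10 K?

3280 K

M_in = 10⁶/2000 = 500.00 mireds.
M_out = 500.00 + (-195) = 305.00 mireds.
T_out = 10⁶/305.00 = 3278.7 K → 3280 K.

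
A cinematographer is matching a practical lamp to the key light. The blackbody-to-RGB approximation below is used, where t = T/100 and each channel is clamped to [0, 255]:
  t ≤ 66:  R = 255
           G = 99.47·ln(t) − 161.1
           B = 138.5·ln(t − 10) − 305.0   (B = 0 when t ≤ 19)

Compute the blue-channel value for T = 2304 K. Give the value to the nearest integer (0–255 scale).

51

t = 2304/100 = 23.04; the t ≤ 66 branch applies.
B = 138.5·ln(23.04 − 10) − 305.0 = 138.5·ln 13.04 − 305.0 = 138.5·2.5680 − 305.0 = 50.671.
Rounded: 51.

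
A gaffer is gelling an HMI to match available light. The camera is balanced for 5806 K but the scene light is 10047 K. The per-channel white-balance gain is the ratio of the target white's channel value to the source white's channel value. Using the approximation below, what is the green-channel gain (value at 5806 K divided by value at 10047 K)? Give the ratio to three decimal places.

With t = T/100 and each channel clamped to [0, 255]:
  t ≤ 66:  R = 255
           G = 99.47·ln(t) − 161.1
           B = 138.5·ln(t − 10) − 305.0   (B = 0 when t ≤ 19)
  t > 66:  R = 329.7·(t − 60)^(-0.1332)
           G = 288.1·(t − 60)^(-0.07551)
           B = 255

At 10047 K (t = 100.47):
  G = 288.1·(100.47 − 60)^(-0.07551) = 288.1·40.47^(-0.07551) = 288.1·0.75622 = 217.866.
At 5806 K (t = 58.06):
  G = 99.47·ln 58.06 − 161.1 = 99.47·4.0615 − 161.1 = 242.895.
Gain = 242.895 / 217.866 = 1.1149 → 1.115.

1.115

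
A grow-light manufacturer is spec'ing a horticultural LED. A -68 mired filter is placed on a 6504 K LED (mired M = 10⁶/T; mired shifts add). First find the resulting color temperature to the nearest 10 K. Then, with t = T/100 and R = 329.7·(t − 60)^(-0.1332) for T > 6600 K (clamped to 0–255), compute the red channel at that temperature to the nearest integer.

193

M_in = 10⁶/6504 = 153.75; M_out = 153.75 + (-68) = 85.75.
T_out = 10⁶/85.75 = 11661.6 K → 11660 K; t = 116.6.
R = 329.7·(116.6 − 60)^(-0.1332) = 329.7·56.6^(-0.1332) = 329.7·0.58415 = 192.594.
Rounded: 193.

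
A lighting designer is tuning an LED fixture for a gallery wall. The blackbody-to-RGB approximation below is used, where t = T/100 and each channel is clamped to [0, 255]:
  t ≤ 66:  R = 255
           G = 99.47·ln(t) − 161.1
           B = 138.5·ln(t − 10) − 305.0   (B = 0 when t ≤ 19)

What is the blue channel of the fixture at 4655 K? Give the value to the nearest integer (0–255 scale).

193

t = 4655/100 = 46.55; the t ≤ 66 branch applies.
B = 138.5·ln(46.55 − 10) − 305.0 = 138.5·ln 36.55 − 305.0 = 138.5·3.5987 − 305.0 = 193.417.
Rounded: 193.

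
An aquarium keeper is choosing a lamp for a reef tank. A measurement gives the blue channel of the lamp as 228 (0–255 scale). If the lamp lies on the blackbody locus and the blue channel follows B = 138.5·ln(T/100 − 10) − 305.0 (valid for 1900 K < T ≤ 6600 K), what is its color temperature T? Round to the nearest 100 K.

5700 K

ln(t − 10) = (228 + 305.0) / 138.5 = 3.8484.
t − 10 = e^3.8484 = 46.917, so t = 56.917.
T = 100·t = 5692 K → 5700 K to the nearest 100 K.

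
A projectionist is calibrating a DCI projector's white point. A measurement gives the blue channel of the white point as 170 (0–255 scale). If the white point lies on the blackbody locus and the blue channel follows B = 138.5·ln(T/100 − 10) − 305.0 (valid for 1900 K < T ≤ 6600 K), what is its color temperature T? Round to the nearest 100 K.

4100 K

ln(t − 10) = (170 + 305.0) / 138.5 = 3.4296.
t − 10 = e^3.4296 = 30.864, so t = 40.864.
T = 100·t = 4086 K → 4100 K to the nearest 100 K.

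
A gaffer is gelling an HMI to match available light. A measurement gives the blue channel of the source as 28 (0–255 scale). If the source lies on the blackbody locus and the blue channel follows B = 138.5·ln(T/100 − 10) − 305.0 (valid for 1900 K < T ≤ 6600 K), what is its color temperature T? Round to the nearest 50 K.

2100 K

ln(t − 10) = (28 + 305.0) / 138.5 = 2.4043.
t − 10 = e^2.4043 = 11.071, so t = 21.071.
T = 100·t = 2107 K → 2100 K to the nearest 50 K.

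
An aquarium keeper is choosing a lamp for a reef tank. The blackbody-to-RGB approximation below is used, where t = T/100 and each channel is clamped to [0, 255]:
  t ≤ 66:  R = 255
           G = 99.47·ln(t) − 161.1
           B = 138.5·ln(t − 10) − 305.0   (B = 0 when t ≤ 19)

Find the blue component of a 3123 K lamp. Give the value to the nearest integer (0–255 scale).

t = 3123/100 = 31.23; the t ≤ 66 branch applies.
B = 138.5·ln(31.23 − 10) − 305.0 = 138.5·ln 21.23 − 305.0 = 138.5·3.0554 − 305.0 = 118.175.
Rounded: 118.

118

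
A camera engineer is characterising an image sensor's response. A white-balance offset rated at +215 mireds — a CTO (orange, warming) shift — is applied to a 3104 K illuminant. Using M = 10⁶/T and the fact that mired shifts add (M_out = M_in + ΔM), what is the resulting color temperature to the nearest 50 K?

M_in = 10⁶/3104 = 322.16 mireds.
M_out = 322.16 + (+215) = 537.16 mireds.
T_out = 10⁶/537.16 = 1861.6 K → 1850 K.

1850 K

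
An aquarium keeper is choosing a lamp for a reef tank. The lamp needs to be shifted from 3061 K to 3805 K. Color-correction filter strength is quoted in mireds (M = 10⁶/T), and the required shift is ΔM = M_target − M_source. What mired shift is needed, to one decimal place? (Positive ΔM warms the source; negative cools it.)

-63.9 mireds

M_source = 10⁶/3061 = 326.691; M_target = 10⁶/3805 = 262.812.
ΔM = 262.812 − 326.691 = -63.879 → -63.9 mireds, a cooling shift.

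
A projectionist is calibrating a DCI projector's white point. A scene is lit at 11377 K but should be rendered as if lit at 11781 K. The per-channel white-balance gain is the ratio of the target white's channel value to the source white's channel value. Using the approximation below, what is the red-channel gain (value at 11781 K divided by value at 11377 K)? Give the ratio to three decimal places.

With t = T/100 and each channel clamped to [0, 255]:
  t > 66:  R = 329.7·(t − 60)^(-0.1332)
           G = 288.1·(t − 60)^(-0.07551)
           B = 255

At 11377 K (t = 113.77):
  R = 329.7·(113.77 − 60)^(-0.1332) = 329.7·53.77^(-0.1332) = 329.7·0.58816 = 193.915.
At 11781 K (t = 117.81):
  R = 329.7·(117.81 − 60)^(-0.1332) = 329.7·57.81^(-0.1332) = 329.7·0.58251 = 192.053.
Gain = 192.053 / 193.915 = 0.9904 → 0.990.

0.990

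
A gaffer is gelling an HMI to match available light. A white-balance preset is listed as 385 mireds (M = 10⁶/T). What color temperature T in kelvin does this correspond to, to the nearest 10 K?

2600 K

T = 10⁶ / 385 = 2597.40 K → 2600 K.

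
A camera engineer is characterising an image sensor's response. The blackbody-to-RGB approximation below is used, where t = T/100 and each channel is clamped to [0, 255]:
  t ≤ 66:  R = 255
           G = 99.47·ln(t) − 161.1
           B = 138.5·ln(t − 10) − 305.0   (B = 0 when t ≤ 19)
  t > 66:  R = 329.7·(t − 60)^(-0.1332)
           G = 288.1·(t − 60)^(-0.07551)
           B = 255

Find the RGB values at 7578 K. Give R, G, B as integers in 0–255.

t = 7578/100 = 75.78; the t > 66 branch applies.
R = 329.7·(75.78 − 60)^(-0.1332) = 329.7·15.78^(-0.1332) = 329.7·0.69249 = 228.313.
G = 288.1·(75.78 − 60)^(-0.07551) = 288.1·15.78^(-0.07551) = 288.1·0.81195 = 233.924.
B = 255 by definition for t > 66.
Rounded: (228, 234, 255).

R=228, G=234, B=255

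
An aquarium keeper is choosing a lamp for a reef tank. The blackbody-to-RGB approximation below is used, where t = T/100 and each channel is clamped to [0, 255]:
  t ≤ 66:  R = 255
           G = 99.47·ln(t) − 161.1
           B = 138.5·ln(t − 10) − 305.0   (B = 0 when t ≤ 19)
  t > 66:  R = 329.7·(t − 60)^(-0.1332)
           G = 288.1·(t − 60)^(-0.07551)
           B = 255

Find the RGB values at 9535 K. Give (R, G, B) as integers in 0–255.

(205, 220, 255)

t = 9535/100 = 95.35; the t > 66 branch applies.
R = 329.7·(95.35 − 60)^(-0.1332) = 329.7·35.35^(-0.1332) = 329.7·0.62195 = 205.056.
G = 288.1·(95.35 − 60)^(-0.07551) = 288.1·35.35^(-0.07551) = 288.1·0.76398 = 220.102.
B = 255 by definition for t > 66.
Rounded: (205, 220, 255).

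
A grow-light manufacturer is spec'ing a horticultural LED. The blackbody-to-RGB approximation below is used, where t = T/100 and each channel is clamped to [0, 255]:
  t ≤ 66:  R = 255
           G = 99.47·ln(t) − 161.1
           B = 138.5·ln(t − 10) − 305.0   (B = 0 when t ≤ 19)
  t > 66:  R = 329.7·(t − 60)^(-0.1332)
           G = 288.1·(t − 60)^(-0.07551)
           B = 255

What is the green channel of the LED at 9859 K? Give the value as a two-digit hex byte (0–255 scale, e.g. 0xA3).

0xDB

t = 9859/100 = 98.59; the t > 66 branch applies.
G = 288.1·(98.59 − 60)^(-0.07551) = 288.1·38.59^(-0.07551) = 288.1·0.75894 = 218.650.
Rounded: 219; in hex, 0xDB.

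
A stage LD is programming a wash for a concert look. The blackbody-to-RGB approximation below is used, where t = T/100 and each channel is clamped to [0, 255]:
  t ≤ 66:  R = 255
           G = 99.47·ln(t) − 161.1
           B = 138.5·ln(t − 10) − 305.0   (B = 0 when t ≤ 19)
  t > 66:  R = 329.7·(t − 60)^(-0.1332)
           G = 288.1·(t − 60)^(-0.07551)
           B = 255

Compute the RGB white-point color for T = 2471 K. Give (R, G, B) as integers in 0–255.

t = 2471/100 = 24.71; the t ≤ 66 branch applies.
R = 255 by definition for t ≤ 66.
G = 99.47·ln 24.71 − 161.1 = 99.47·3.2072 − 161.1 = 157.921.
B = 138.5·ln(24.71 − 10) − 305.0 = 138.5·ln 14.71 − 305.0 = 138.5·2.6885 − 305.0 = 67.361.
Rounded: (255, 158, 67).

(255, 158, 67)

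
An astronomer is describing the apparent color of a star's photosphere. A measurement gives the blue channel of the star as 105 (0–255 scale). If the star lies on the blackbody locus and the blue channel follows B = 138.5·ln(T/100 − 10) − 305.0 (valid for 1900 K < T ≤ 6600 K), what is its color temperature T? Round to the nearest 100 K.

ln(t − 10) = (105 + 305.0) / 138.5 = 2.9603.
t − 10 = e^2.9603 = 19.304, so t = 29.304.
T = 100·t = 2930 K → 2900 K to the nearest 100 K.

2900 K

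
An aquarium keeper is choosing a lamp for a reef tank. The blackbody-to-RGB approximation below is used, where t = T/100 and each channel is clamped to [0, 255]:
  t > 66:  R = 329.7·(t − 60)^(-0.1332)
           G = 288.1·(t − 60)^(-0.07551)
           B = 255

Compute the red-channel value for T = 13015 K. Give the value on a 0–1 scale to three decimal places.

t = 13015/100 = 130.15; the t > 66 branch applies.
R = 329.7·(130.15 − 60)^(-0.1332) = 329.7·70.15^(-0.1332) = 329.7·0.56769 = 187.166.
On a 0–1 scale: 187.166/255 = 0.7340 → 0.734.

0.734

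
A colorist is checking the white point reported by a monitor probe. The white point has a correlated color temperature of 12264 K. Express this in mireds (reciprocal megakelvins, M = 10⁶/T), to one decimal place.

81.5 mireds

M = 10⁶ / 12264 = 81.539 → 81.5 mireds.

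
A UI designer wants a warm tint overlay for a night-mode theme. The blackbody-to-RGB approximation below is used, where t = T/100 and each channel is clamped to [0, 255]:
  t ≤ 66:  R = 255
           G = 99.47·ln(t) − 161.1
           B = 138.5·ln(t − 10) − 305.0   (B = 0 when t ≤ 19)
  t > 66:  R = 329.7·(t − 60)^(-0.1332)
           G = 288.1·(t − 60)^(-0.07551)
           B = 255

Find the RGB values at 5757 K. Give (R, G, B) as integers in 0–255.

(255, 242, 230)

t = 5757/100 = 57.57; the t ≤ 66 branch applies.
R = 255 by definition for t ≤ 66.
G = 99.47·ln 57.57 − 161.1 = 99.47·4.0530 − 161.1 = 242.052.
B = 138.5·ln(57.57 − 10) − 305.0 = 138.5·ln 47.57 − 305.0 = 138.5·3.8622 − 305.0 = 229.915.
Rounded: (255, 242, 230).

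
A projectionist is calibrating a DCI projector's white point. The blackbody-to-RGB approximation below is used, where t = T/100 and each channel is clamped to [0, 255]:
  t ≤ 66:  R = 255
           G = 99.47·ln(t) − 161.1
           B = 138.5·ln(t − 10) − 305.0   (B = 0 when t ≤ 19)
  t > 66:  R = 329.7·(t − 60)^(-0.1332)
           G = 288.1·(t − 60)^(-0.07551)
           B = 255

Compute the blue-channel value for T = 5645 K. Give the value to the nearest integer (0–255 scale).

t = 5645/100 = 56.45; the t ≤ 66 branch applies.
B = 138.5·ln(56.45 − 10) − 305.0 = 138.5·ln 46.45 − 305.0 = 138.5·3.8384 − 305.0 = 226.615.
Rounded: 227.

227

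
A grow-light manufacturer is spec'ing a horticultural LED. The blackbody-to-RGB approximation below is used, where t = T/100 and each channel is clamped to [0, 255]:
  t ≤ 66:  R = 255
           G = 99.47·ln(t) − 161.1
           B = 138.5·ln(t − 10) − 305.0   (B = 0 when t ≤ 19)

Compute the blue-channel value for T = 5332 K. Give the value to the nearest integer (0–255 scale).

t = 5332/100 = 53.32; the t ≤ 66 branch applies.
B = 138.5·ln(53.32 − 10) − 305.0 = 138.5·ln 43.32 − 305.0 = 138.5·3.7686 − 305.0 = 216.953.
Rounded: 217.

217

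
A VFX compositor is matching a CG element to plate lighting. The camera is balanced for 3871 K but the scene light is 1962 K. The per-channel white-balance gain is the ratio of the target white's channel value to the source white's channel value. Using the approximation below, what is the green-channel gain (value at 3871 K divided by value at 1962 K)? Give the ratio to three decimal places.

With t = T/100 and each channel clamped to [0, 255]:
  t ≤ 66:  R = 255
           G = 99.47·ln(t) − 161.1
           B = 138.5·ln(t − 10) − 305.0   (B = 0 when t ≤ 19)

At 1962 K (t = 19.62):
  G = 99.47·ln 19.62 − 161.1 = 99.47·2.9765 − 161.1 = 134.977.
At 3871 K (t = 38.71):
  G = 99.47·ln 38.71 − 161.1 = 99.47·3.6561 − 161.1 = 202.572.
Gain = 202.572 / 134.977 = 1.5008 → 1.501.

1.501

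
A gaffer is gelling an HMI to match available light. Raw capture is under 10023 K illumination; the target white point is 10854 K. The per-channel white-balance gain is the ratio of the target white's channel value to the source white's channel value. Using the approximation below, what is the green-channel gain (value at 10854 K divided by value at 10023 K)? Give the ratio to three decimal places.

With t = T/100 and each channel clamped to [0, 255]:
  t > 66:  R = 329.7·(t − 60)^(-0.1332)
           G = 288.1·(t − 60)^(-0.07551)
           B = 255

At 10023 K (t = 100.23):
  G = 288.1·(100.23 − 60)^(-0.07551) = 288.1·40.23^(-0.07551) = 288.1·0.75655 = 217.963.
At 10854 K (t = 108.54):
  G = 288.1·(108.54 − 60)^(-0.07551) = 288.1·48.54^(-0.07551) = 288.1·0.74590 = 214.895.
Gain = 214.895 / 217.963 = 0.9859 → 0.986.

0.986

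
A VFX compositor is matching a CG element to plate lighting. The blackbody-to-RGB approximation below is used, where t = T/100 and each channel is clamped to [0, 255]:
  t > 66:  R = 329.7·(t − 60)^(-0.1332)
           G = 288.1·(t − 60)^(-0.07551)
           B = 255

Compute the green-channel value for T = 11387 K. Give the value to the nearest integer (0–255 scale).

t = 11387/100 = 113.87; the t > 66 branch applies.
G = 288.1·(113.87 − 60)^(-0.07551) = 288.1·53.87^(-0.07551) = 288.1·0.74006 = 213.211.
Rounded: 213.

213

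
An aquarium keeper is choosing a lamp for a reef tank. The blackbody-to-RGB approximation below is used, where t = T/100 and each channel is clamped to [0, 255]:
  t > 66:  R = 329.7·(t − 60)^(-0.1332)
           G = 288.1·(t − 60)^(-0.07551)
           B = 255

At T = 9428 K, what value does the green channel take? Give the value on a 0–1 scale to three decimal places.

0.865

t = 9428/100 = 94.28; the t > 66 branch applies.
G = 288.1·(94.28 − 60)^(-0.07551) = 288.1·34.28^(-0.07551) = 288.1·0.76575 = 220.614.
On a 0–1 scale: 220.614/255 = 0.8652 → 0.865.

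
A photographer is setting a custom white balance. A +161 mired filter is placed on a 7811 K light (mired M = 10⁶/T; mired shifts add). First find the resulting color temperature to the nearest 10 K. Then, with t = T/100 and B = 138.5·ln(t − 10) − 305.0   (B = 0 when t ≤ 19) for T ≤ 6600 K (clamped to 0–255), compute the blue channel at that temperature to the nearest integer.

139

M_in = 10⁶/7811 = 128.02; M_out = 128.02 + (+161) = 289.02.
T_out = 10⁶/289.02 = 3459.9 K → 3460 K; t = 34.6.
B = 138.5·ln(34.6 − 10) − 305.0 = 138.5·ln 24.6 − 305.0 = 138.5·3.2027 − 305.0 = 138.580.
Rounded: 139.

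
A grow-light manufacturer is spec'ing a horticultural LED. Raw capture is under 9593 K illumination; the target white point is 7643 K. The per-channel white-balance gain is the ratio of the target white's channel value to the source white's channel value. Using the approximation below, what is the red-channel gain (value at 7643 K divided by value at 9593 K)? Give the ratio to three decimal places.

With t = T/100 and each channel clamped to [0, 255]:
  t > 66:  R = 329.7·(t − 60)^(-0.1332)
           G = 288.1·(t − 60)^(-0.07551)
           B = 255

1.110

At 9593 K (t = 95.93):
  R = 329.7·(95.93 − 60)^(-0.1332) = 329.7·35.93^(-0.1332) = 329.7·0.62060 = 204.612.
At 7643 K (t = 76.43):
  R = 329.7·(76.43 − 60)^(-0.1332) = 329.7·16.43^(-0.1332) = 329.7·0.68877 = 227.089.
Gain = 227.089 / 204.612 = 1.1098 → 1.110.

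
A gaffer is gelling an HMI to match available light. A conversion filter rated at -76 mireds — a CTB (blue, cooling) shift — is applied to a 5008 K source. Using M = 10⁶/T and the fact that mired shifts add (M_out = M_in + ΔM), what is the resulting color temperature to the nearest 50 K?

8100 K

M_in = 10⁶/5008 = 199.68 mireds.
M_out = 199.68 + (-76) = 123.68 mireds.
T_out = 10⁶/123.68 = 8085.3 K → 8100 K.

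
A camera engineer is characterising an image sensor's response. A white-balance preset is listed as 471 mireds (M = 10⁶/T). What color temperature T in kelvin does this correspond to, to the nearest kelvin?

T = 10⁶ / 471 = 2123.14 K → 2123 K.

2123 K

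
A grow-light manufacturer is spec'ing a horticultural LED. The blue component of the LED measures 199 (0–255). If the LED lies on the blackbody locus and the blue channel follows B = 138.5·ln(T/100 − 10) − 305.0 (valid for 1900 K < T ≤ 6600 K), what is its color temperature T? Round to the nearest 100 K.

ln(t − 10) = (199 + 305.0) / 138.5 = 3.6390.
t − 10 = e^3.6390 = 38.053, so t = 48.053.
T = 100·t = 4805 K → 4800 K to the nearest 100 K.

4800 K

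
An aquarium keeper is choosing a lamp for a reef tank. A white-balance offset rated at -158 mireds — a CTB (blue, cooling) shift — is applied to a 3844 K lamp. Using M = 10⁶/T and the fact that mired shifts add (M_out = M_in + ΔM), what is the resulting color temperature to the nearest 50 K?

M_in = 10⁶/3844 = 260.15 mireds.
M_out = 260.15 + (-158) = 102.15 mireds.
T_out = 10⁶/102.15 = 9789.9 K → 9800 K.

9800 K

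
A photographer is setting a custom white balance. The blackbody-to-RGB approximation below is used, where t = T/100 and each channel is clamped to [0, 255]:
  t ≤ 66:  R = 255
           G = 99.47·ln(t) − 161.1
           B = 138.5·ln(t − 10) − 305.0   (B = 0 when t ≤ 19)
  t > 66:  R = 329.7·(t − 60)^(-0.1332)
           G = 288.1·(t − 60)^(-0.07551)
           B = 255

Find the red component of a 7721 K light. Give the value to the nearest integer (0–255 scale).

t = 7721/100 = 77.21; the t > 66 branch applies.
R = 329.7·(77.21 − 60)^(-0.1332) = 329.7·17.21^(-0.1332) = 329.7·0.68453 = 225.690.
Rounded: 226.

226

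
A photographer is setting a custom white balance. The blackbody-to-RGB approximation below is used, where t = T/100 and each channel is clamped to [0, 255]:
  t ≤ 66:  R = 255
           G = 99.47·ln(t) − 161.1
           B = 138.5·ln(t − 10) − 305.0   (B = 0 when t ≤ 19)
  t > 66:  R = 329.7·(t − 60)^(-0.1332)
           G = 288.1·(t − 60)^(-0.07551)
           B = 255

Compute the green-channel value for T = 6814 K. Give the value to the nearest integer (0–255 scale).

246

t = 6814/100 = 68.14; the t > 66 branch applies.
G = 288.1·(68.14 − 60)^(-0.07551) = 288.1·8.14^(-0.07551) = 288.1·0.85357 = 245.913.
Rounded: 246.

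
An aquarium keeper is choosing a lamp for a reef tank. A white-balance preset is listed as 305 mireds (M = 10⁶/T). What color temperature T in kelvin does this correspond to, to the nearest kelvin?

T = 10⁶ / 305 = 3278.69 K → 3279 K.

3279 K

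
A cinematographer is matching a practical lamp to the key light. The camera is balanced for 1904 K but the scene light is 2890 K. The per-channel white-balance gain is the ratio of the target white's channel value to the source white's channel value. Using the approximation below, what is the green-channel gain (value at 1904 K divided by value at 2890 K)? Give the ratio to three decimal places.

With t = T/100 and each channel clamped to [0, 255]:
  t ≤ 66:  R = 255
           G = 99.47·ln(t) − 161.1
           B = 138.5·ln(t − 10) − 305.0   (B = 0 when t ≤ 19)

0.761

At 2890 K (t = 28.9):
  G = 99.47·ln 28.9 − 161.1 = 99.47·3.3638 − 161.1 = 173.501.
At 1904 K (t = 19.04):
  G = 99.47·ln 19.04 − 161.1 = 99.47·2.9465 − 161.1 = 131.993.
Gain = 131.993 / 173.501 = 0.7608 → 0.761.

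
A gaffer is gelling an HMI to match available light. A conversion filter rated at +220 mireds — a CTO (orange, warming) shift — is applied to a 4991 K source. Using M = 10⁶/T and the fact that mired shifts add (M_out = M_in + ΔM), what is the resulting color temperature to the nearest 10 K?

M_in = 10⁶/4991 = 200.36 mireds.
M_out = 200.36 + (+220) = 420.36 mireds.
T_out = 10⁶/420.36 = 2378.9 K → 2380 K.

2380 K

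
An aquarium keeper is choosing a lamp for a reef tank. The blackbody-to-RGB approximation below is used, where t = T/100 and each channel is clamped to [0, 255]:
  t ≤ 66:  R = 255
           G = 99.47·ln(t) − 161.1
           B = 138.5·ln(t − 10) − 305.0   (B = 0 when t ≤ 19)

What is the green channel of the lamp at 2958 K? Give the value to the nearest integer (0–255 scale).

176

t = 2958/100 = 29.58; the t ≤ 66 branch applies.
G = 99.47·ln 29.58 − 161.1 = 99.47·3.3871 − 161.1 = 175.815.
Rounded: 176.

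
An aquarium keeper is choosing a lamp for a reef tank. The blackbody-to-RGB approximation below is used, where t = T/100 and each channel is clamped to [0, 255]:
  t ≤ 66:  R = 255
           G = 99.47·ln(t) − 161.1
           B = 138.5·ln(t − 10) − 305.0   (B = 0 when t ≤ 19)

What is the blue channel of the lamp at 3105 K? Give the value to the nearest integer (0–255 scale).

117

t = 3105/100 = 31.05; the t ≤ 66 branch applies.
B = 138.5·ln(31.05 − 10) − 305.0 = 138.5·ln 21.05 − 305.0 = 138.5·3.0469 − 305.0 = 116.996.
Rounded: 117.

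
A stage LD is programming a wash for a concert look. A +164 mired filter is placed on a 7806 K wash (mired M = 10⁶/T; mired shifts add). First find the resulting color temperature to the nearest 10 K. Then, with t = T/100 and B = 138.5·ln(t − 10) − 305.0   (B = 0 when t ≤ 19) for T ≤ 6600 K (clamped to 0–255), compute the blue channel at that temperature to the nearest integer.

136

M_in = 10⁶/7806 = 128.11; M_out = 128.11 + (+164) = 292.11.
T_out = 10⁶/292.11 = 3423.4 K → 3420 K; t = 34.2.
B = 138.5·ln(34.2 − 10) − 305.0 = 138.5·ln 24.2 − 305.0 = 138.5·3.1864 − 305.0 = 136.310.
Rounded: 136.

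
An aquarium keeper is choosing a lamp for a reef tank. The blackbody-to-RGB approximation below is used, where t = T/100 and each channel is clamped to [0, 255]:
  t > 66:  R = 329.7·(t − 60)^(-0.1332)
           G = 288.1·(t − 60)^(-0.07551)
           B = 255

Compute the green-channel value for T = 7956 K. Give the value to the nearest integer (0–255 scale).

t = 7956/100 = 79.56; the t > 66 branch applies.
G = 288.1·(79.56 − 60)^(-0.07551) = 288.1·19.56^(-0.07551) = 288.1·0.79889 = 230.161.
Rounded: 230.

230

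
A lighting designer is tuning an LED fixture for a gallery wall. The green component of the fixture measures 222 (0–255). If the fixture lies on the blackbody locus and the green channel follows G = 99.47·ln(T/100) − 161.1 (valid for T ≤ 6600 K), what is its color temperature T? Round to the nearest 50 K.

ln t = (222 + 161.1) / 99.47 = 3.8514.
t = e^3.8514 = 47.059.
T = 100·t = 4706 K → 4700 K to the nearest 50 K.

4700 K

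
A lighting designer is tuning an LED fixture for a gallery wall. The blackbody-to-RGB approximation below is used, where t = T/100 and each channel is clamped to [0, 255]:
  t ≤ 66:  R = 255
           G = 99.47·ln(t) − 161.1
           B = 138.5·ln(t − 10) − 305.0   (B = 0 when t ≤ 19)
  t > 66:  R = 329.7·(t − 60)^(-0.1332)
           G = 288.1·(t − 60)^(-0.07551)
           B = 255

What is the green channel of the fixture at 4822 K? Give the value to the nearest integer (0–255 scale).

224

t = 4822/100 = 48.22; the t ≤ 66 branch applies.
G = 99.47·ln 48.22 − 161.1 = 99.47·3.8758 − 161.1 = 224.423.
Rounded: 224.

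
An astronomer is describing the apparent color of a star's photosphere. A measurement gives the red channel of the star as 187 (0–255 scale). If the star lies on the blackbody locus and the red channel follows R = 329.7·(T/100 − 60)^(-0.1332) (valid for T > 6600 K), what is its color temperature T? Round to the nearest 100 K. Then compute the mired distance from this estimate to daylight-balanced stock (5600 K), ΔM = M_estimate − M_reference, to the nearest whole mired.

-102 mireds

(t − 60)^(-0.1332) = 187/329.7 = 0.56718.
t − 60 = 0.56718^(1/-0.1332) = 0.56718^(-7.508) = 70.620, so t = 130.620.
T = 100·t = 13062 K → 13100 K to the nearest 100 K.
M_estimate = 10⁶/13100 = 76.34; M_reference = 10⁶/5600 = 178.57.
ΔM = 76.34 − 178.57 = -102.24 → -102 mireds.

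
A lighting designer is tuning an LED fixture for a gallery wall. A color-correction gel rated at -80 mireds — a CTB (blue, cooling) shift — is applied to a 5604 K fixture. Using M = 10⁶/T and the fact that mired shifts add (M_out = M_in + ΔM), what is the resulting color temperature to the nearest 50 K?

10150 K

M_in = 10⁶/5604 = 178.44 mireds.
M_out = 178.44 + (-80) = 98.44 mireds.
T_out = 10⁶/98.44 = 10158.1 K → 10150 K.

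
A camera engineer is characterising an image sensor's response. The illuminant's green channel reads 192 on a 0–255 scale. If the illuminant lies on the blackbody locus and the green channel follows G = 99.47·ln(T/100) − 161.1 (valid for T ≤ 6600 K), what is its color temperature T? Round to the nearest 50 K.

ln t = (192 + 161.1) / 99.47 = 3.5498.
t = e^3.5498 = 34.807.
T = 100·t = 3481 K → 3500 K to the nearest 50 K.

3500 K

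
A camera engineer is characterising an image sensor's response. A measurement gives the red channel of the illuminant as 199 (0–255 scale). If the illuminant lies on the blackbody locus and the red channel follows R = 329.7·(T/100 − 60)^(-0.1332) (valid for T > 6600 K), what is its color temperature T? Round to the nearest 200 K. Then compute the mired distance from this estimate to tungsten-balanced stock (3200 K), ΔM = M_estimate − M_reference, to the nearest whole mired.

-216 mireds

(t − 60)^(-0.1332) = 199/329.7 = 0.60358.
t − 60 = 0.60358^(1/-0.1332) = 0.60358^(-7.508) = 44.273, so t = 104.273.
T = 100·t = 10427 K → 10400 K to the nearest 200 K.
M_estimate = 10⁶/10400 = 96.15; M_reference = 10⁶/3200 = 312.50.
ΔM = 96.15 − 312.50 = -216.35 → -216 mireds.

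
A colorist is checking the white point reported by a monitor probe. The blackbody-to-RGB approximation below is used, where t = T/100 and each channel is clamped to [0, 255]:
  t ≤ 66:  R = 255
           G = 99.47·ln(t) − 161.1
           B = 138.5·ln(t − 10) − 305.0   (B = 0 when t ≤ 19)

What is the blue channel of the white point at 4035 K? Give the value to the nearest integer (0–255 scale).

t = 4035/100 = 40.35; the t ≤ 66 branch applies.
B = 138.5·ln(40.35 − 10) − 305.0 = 138.5·ln 30.35 − 305.0 = 138.5·3.4128 − 305.0 = 167.672.
Rounded: 168.

168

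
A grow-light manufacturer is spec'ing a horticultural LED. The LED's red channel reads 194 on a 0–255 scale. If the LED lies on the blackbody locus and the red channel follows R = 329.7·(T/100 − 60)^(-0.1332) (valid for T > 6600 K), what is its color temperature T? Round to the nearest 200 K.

(t − 60)^(-0.1332) = 194/329.7 = 0.58841.
t − 60 = 0.58841^(1/-0.1332) = 0.58841^(-7.508) = 53.593, so t = 113.593.
T = 100·t = 11359 K → 11400 K to the nearest 200 K.

11400 K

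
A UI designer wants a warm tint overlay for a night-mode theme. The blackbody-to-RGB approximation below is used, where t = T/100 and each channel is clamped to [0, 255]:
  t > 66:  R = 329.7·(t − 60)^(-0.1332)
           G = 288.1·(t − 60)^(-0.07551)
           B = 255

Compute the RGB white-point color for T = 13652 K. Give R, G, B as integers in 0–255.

t = 13652/100 = 136.52; the t > 66 branch applies.
R = 329.7·(136.52 − 60)^(-0.1332) = 329.7·76.52^(-0.1332) = 329.7·0.56115 = 185.012.
G = 288.1·(136.52 − 60)^(-0.07551) = 288.1·76.52^(-0.07551) = 288.1·0.72070 = 207.634.
B = 255 by definition for t > 66.
Rounded: (185, 208, 255).

R=185, G=208, B=255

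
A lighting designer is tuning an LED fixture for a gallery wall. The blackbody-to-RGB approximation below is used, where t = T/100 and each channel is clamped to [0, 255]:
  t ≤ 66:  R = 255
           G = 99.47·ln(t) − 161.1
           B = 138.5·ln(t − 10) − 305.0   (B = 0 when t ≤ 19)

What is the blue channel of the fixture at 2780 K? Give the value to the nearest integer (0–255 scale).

t = 2780/100 = 27.8; the t ≤ 66 branch applies.
B = 138.5·ln(27.8 − 10) − 305.0 = 138.5·ln 17.8 − 305.0 = 138.5·2.8792 − 305.0 = 93.769.
Rounded: 94.

94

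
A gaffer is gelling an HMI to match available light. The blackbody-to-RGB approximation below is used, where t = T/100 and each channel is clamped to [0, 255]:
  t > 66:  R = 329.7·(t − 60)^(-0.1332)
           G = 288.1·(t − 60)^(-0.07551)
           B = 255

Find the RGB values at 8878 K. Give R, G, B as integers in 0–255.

R=211, G=224, B=255

t = 8878/100 = 88.78; the t > 66 branch applies.
R = 329.7·(88.78 − 60)^(-0.1332) = 329.7·28.78^(-0.1332) = 329.7·0.63922 = 210.750.
G = 288.1·(88.78 − 60)^(-0.07551) = 288.1·28.78^(-0.07551) = 288.1·0.77593 = 223.546.
B = 255 by definition for t > 66.
Rounded: (211, 224, 255).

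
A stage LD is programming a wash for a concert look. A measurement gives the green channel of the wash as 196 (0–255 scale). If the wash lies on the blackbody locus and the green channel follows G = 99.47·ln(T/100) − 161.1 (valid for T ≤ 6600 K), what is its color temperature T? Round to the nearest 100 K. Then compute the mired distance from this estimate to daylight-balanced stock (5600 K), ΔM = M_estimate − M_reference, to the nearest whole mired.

+99 mireds

ln t = (196 + 161.1) / 99.47 = 3.5900.
t = e^3.5900 = 36.235.
T = 100·t = 3624 K → 3600 K to the nearest 100 K.
M_estimate = 10⁶/3600 = 277.78; M_reference = 10⁶/5600 = 178.57.
ΔM = 277.78 − 178.57 = 99.21 → +99 mireds.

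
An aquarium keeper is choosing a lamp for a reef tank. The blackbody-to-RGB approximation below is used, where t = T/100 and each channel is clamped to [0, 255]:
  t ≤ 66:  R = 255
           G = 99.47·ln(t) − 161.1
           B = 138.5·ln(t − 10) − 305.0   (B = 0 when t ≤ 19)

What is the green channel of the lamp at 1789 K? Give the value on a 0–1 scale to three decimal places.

t = 1789/100 = 17.89; the t ≤ 66 branch applies.
G = 99.47·ln 17.89 − 161.1 = 99.47·2.8842 − 161.1 = 125.796.
On a 0–1 scale: 125.796/255 = 0.4933 → 0.493.

0.493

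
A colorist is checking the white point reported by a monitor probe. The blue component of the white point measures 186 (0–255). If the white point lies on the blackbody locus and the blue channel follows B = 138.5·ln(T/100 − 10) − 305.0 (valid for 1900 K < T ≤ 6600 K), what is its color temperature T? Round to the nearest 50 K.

ln(t − 10) = (186 + 305.0) / 138.5 = 3.5451.
t − 10 = e^3.5451 = 34.644, so t = 44.644.
T = 100·t = 4464 K → 4450 K to the nearest 50 K.

4450 K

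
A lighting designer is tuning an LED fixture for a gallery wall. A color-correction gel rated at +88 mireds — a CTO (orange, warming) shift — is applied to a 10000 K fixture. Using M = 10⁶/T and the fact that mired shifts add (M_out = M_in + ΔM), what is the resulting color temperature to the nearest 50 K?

5300 K

M_in = 10⁶/10000 = 100.00 mireds.
M_out = 100.00 + (+88) = 188.00 mireds.
T_out = 10⁶/188.00 = 5319.1 K → 5300 K.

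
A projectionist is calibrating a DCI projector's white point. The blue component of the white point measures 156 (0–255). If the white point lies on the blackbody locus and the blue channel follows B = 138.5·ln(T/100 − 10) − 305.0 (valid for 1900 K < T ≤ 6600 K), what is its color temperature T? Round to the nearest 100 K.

ln(t − 10) = (156 + 305.0) / 138.5 = 3.3285.
t − 10 = e^3.3285 = 27.897, so t = 37.897.
T = 100·t = 3790 K → 3800 K to the nearest 100 K.

3800 K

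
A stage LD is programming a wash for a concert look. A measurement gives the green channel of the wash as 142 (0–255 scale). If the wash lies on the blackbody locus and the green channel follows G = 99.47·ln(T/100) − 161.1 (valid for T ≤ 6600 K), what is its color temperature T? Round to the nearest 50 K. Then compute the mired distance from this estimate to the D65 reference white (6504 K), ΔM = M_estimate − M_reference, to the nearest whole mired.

+322 mireds

ln t = (142 + 161.1) / 99.47 = 3.0471.
t = e^3.0471 = 21.055.
T = 100·t = 2106 K → 2100 K to the nearest 50 K.
M_estimate = 10⁶/2100 = 476.19; M_reference = 10⁶/6504 = 153.75.
ΔM = 476.19 − 153.75 = 322.44 → +322 mireds.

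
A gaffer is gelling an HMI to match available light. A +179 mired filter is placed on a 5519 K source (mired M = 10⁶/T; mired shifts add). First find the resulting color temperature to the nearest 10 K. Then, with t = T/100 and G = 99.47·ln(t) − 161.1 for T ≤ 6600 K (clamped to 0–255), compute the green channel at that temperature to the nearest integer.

M_in = 10⁶/5519 = 181.19; M_out = 181.19 + (+179) = 360.19.
T_out = 10⁶/360.19 = 2776.3 K → 2780 K; t = 27.8.
G = 99.47·ln 27.8 − 161.1 = 99.47·3.3250 − 161.1 = 169.641.
Rounded: 170.

170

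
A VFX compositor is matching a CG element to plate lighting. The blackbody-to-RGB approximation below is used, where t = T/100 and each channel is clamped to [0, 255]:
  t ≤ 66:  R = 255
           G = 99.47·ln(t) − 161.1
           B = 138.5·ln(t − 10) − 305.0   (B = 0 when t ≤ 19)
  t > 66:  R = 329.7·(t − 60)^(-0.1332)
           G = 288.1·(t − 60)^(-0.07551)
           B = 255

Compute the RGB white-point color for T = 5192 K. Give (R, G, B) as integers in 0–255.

(255, 232, 212)

t = 5192/100 = 51.92; the t ≤ 66 branch applies.
R = 255 by definition for t ≤ 66.
G = 99.47·ln 51.92 − 161.1 = 99.47·3.9497 − 161.1 = 231.777.
B = 138.5·ln(51.92 − 10) − 305.0 = 138.5·ln 41.92 − 305.0 = 138.5·3.7358 − 305.0 = 212.403.
Rounded: (255, 232, 212).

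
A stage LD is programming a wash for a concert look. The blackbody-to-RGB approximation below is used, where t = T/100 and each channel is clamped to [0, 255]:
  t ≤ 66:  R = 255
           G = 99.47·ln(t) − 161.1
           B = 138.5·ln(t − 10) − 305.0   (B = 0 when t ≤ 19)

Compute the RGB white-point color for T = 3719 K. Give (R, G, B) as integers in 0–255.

t = 3719/100 = 37.19; the t ≤ 66 branch applies.
R = 255 by definition for t ≤ 66.
G = 99.47·ln 37.19 − 161.1 = 99.47·3.6160 − 161.1 = 198.587.
B = 138.5·ln(37.19 − 10) − 305.0 = 138.5·ln 27.19 − 305.0 = 138.5·3.3028 − 305.0 = 152.445.
Rounded: (255, 199, 152).

(255, 199, 152)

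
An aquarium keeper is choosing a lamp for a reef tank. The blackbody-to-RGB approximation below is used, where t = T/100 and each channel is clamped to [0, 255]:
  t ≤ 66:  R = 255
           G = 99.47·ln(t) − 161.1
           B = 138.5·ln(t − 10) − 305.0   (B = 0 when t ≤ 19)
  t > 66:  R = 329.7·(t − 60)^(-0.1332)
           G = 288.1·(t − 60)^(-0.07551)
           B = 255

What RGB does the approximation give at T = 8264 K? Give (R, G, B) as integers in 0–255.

(218, 228, 255)

t = 8264/100 = 82.64; the t > 66 branch applies.
R = 329.7·(82.64 − 60)^(-0.1332) = 329.7·22.64^(-0.1332) = 329.7·0.65998 = 217.595.
G = 288.1·(82.64 − 60)^(-0.07551) = 288.1·22.64^(-0.07551) = 288.1·0.79012 = 227.634.
B = 255 by definition for t > 66.
Rounded: (218, 228, 255).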